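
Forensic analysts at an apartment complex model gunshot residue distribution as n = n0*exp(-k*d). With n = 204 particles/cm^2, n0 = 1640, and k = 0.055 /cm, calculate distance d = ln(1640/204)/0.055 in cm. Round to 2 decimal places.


GSR distance calculation:
n0/n = 1640 / 204 = 8.039216
ln(n0/n) = 2.084332
d = 2.084332 / 0.055 = 37.90 cm

37.90


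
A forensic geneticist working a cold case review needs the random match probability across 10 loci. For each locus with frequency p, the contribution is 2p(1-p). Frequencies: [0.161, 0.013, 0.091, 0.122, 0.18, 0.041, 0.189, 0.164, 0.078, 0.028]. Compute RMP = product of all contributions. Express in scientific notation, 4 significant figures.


Computing RMP for 10 loci:
Locus 1: 2 * 0.161 * 0.839 = 0.270158
Locus 2: 2 * 0.013 * 0.987 = 0.025662
Locus 3: 2 * 0.091 * 0.909 = 0.165438
Locus 4: 2 * 0.122 * 0.878 = 0.214232
Locus 5: 2 * 0.18 * 0.82 = 0.2952
Locus 6: 2 * 0.041 * 0.959 = 0.078638
Locus 7: 2 * 0.189 * 0.811 = 0.306558
Locus 8: 2 * 0.164 * 0.836 = 0.274208
Locus 9: 2 * 0.078 * 0.922 = 0.143832
Locus 10: 2 * 0.028 * 0.972 = 0.054432
RMP = 3.754e-09

3.754e-09


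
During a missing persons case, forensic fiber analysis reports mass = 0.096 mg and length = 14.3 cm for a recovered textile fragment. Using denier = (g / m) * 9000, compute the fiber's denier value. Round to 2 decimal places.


Denier calculation:
Mass in grams = 0.096 mg / 1000 = 0.000096 g
Length in meters = 14.3 cm / 100 = 0.143 m
Linear density = mass / length = 0.000096 / 0.143 = 0.00067133 g/m
Denier = (g/m) * 9000 = 0.00067133 * 9000 = 6.04

6.04


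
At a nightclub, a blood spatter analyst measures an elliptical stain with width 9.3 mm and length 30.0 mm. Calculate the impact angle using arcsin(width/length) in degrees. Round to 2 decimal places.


Blood spatter impact angle calculation:
width / length = 9.3 / 30.0 = 0.31
angle = arcsin(0.31)
angle = 18.06 degrees

18.06


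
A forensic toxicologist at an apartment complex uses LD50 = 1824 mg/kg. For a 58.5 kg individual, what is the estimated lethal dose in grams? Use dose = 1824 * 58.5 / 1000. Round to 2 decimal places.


Lethal dose calculation:
Lethal dose = LD50 * body_weight / 1000
= 1824 * 58.5 / 1000
= 106704 / 1000
= 106.70 g

106.70


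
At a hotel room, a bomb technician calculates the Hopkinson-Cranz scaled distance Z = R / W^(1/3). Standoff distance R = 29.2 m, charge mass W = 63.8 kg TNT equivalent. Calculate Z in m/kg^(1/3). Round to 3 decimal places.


Scaled distance calculation:
W^(1/3) = 63.8^(1/3) = 3.995829
Z = R / W^(1/3) = 29.2 / 3.995829
Z = 7.308 m/kg^(1/3)

7.308


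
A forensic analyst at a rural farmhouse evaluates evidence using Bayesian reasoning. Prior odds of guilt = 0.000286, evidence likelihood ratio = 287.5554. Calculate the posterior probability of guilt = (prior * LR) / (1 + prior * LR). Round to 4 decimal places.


Bayesian evidence evaluation:
Posterior odds = prior_odds * LR = 0.000286 * 287.5554 = 0.08224084
Posterior probability = posterior_odds / (1 + posterior_odds)
= 0.08224084 / (1 + 0.08224084)
= 0.08224084 / 1.08224084
= 0.0760

0.0760


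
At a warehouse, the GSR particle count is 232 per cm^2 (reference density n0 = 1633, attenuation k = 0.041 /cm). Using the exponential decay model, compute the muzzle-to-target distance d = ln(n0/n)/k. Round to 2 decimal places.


GSR distance calculation:
n0/n = 1633 / 232 = 7.038793
ln(n0/n) = 1.951437
d = 1.951437 / 0.041 = 47.60 cm

47.60


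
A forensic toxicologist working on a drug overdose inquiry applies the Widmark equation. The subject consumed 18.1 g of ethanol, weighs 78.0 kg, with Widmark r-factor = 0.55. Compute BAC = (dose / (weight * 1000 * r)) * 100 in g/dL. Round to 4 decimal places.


Applying the Widmark formula:
BAC = (dose_g / (body_wt * 1000 * r)) * 100
Denominator = 78.0 * 1000 * 0.55 = 42900
BAC = (18.1 / 42900) * 100
BAC = 0.0422 g/dL

0.0422


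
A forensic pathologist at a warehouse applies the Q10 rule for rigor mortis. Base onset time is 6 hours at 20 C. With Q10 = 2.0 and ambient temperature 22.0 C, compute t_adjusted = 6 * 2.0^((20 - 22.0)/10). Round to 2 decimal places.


Rigor mortis time adjustment:
Exponent = (T_ref - T_actual) / 10 = (20 - 22.0) / 10 = -0.2
Q10 factor = 2.0^-0.2 = 0.87055
t_adjusted = 6 * 0.87055 = 5.22 hours

5.22


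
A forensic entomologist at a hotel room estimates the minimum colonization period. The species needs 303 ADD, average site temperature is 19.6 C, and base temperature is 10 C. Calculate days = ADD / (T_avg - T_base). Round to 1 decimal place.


Insect development time:
Effective temperature = avg_temp - T_base = 19.6 - 10 = 9.6 C
Days = ADD / effective_temp = 303 / 9.6 = 31.6 days

31.6


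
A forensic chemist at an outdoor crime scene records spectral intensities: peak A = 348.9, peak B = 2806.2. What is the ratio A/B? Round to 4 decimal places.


Spectral peak ratio:
Peak A = 348.9 counts
Peak B = 2806.2 counts
Ratio = 348.9 / 2806.2 = 0.1243

0.1243


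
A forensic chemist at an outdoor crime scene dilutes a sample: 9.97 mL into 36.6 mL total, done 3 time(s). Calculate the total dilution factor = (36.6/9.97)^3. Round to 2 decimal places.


Dilution factor calculation:
Single dilution = V_total / V_sample = 36.6 / 9.97 ≈ 3.671013
Number of dilutions = 3
Total DF = (36.6 / 9.97)^3 (full precision, rounded at the end) = 49.47

49.47


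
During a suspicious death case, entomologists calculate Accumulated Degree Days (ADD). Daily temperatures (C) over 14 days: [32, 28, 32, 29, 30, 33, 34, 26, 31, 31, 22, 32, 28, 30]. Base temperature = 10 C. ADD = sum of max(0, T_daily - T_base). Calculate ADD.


Computing ADD day by day:
Day 1: max(0, 32 - 10) = 22
Day 2: max(0, 28 - 10) = 18
Day 3: max(0, 32 - 10) = 22
Day 4: max(0, 29 - 10) = 19
Day 5: max(0, 30 - 10) = 20
Day 6: max(0, 33 - 10) = 23
Day 7: max(0, 34 - 10) = 24
Day 8: max(0, 26 - 10) = 16
Day 9: max(0, 31 - 10) = 21
Day 10: max(0, 31 - 10) = 21
Day 11: max(0, 22 - 10) = 12
Day 12: max(0, 32 - 10) = 22
Day 13: max(0, 28 - 10) = 18
Day 14: max(0, 30 - 10) = 20
Total ADD = 278

278


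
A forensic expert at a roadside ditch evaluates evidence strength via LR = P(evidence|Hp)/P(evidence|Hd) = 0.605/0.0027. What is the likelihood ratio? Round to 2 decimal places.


Likelihood ratio calculation:
LR = P(E|Hp) / P(E|Hd)
LR = 0.605 / 0.0027
LR = 224.07

224.07


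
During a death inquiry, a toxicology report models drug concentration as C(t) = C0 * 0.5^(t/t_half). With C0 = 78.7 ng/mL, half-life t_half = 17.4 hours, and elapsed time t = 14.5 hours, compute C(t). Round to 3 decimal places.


Drug concentration decay:
Number of half-lives = t / t_half = 14.5 / 17.4 = 0.833333
Decay factor = 0.5^0.833333 = 0.56123115
C(t) = 78.7 * 0.56123115 = 44.169 ng/mL

44.169


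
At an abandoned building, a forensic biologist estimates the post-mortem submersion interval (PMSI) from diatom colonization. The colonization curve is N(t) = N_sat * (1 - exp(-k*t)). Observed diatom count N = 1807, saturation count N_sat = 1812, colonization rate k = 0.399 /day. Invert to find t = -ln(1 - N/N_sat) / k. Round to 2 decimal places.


PMSI from diatom colonization curve:
N / N_sat = 1807 / 1812 = 0.997241
1 - N/N_sat = 0.002759
ln(1 - N/N_sat) = -5.892887
t = -ln(1 - N/N_sat) / k = -(-5.892887) / 0.399 = 14.77 days

14.77


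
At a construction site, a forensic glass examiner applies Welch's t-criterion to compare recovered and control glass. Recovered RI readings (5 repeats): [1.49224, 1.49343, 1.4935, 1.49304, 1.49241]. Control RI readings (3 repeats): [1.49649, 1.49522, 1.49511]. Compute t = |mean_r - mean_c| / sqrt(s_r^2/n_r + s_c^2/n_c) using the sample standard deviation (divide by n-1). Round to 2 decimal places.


Welch's t-criterion for glass RI comparison:
Recovered mean = sum / n_r = 7.46462 / 5 = 1.492924
Control mean = sum / n_c = 4.48682 / 3 = 1.4956067
Recovered sample variance s_r^2 = 3.3333e-07
Control sample variance s_c^2 = 5.88233e-07
Welch SE (unpooled) = sqrt(s_r^2/n_r + s_c^2/n_c) = sqrt(6.6666e-08 + 1.96078e-07) = sqrt(2.62744e-07) = 0.000512586
|mean_r - mean_c| = 0.00268267
t = 0.00268267 / 0.000512586 = 5.23

5.23


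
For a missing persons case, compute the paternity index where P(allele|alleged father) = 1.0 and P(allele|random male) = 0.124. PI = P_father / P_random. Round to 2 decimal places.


Paternity Index calculation:
PI = P(allele|father) / P(allele|random)
PI = 1.0 / 0.124
PI = 8.06

8.06


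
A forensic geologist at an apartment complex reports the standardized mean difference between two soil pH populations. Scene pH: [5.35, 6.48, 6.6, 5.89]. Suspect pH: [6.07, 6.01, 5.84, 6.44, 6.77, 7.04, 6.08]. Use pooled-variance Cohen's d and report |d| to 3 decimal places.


Pooled-variance Cohen's d for soil pH comparison:
Scene mean = 24.32 / 4 = 6.08
Suspect mean = 44.25 / 7 = 6.321429
Scene sample variance s_s^2 = 0.333133
Suspect sample variance s_c^2 = 0.196981
Pooled variance = ((n_s-1)*s_s^2 + (n_c-1)*s_c^2) / (n_s + n_c - 2) = 0.242365
Pooled SD = sqrt(0.242365) = 0.492306
Mean difference = -0.241429
|d| = |-0.241429| / 0.492306 = 0.490

0.490


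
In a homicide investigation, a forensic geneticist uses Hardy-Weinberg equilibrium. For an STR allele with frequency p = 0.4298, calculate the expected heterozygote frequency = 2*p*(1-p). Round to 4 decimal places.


Hardy-Weinberg heterozygote frequency:
q = 1 - p = 1 - 0.4298 = 0.5702
2pq = 2 * 0.4298 * 0.5702 = 0.4901

0.4901


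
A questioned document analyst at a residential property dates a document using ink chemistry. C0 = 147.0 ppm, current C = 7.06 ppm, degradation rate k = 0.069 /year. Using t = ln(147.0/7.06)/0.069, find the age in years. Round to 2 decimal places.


Document age estimation:
C0/C = 147.0 / 7.06 = 20.82153
ln(C0/C) = 3.035988
t = 3.035988 / 0.069 = 44.00 years

44.00


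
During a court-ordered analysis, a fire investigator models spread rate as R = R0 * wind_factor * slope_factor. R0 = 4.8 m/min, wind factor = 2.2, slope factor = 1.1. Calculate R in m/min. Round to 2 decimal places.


Fire spread rate calculation:
R = R0 * wind_factor * slope_factor
= 4.8 * 2.2 * 1.1
= 10.56 * 1.1
= 11.62 m/min

11.62


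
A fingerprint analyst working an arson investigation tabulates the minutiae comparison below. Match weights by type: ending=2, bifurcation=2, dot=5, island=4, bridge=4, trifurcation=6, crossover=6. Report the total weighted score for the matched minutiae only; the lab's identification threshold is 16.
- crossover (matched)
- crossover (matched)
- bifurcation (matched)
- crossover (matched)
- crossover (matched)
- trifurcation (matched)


Weighted minutiae match score:
  crossover: matched, +6 (running total 6)
  crossover: matched, +6 (running total 12)
  bifurcation: matched, +2 (running total 14)
  crossover: matched, +6 (running total 20)
  crossover: matched, +6 (running total 26)
  trifurcation: matched, +6 (running total 32)
Total score = 32
Threshold = 16; verdict = identification

32


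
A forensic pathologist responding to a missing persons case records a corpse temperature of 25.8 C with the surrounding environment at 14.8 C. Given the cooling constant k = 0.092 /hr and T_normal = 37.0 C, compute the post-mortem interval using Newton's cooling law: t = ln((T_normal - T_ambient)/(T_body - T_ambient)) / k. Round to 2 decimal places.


Using Newton's law of cooling:
t = ln((T_normal - T_ambient) / (T_body - T_ambient)) / k
T_normal - T_ambient = 22.2
T_body - T_ambient = 11.0
Ratio = 2.018182
ln(ratio) = 0.702197
t = 0.702197 / 0.092 = 7.63 hours

7.63


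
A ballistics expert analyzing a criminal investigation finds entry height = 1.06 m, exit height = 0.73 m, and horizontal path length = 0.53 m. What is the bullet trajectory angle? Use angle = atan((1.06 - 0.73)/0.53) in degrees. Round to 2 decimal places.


Bullet trajectory angle:
Height difference = 1.06 - 0.73 = 0.33 m
angle = atan(0.33 / 0.53)
angle = atan(0.622642)
angle = 31.91 degrees

31.91


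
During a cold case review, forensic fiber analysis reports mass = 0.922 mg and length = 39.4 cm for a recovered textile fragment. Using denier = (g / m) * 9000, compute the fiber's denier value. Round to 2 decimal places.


Denier calculation:
Mass in grams = 0.922 mg / 1000 = 0.000922 g
Length in meters = 39.4 cm / 100 = 0.394 m
Linear density = mass / length = 0.000922 / 0.394 = 0.0023401 g/m
Denier = (g/m) * 9000 = 0.0023401 * 9000 = 21.06

21.06


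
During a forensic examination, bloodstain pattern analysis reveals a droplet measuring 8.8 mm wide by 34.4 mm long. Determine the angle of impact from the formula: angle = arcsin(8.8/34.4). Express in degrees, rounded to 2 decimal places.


Blood spatter impact angle calculation:
width / length = 8.8 / 34.4 = 0.255814
angle = arcsin(0.255814)
angle = 14.82 degrees

14.82


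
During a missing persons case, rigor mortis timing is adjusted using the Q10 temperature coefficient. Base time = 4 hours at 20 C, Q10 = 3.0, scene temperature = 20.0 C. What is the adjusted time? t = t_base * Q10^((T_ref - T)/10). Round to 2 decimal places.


Rigor mortis time adjustment:
Exponent = (T_ref - T_actual) / 10 = (20 - 20.0) / 10 = 0
Q10 factor = 3.0^0 = 1
t_adjusted = 4 * 1 = 4.00 hours

4.00


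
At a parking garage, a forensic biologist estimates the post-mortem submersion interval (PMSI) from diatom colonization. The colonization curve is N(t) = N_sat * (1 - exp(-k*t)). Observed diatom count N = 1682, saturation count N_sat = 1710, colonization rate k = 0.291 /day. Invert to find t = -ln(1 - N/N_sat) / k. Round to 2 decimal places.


PMSI from diatom colonization curve:
N / N_sat = 1682 / 1710 = 0.983626
1 - N/N_sat = 0.016374
ln(1 - N/N_sat) = -4.112061
t = -ln(1 - N/N_sat) / k = -(-4.112061) / 0.291 = 14.13 days

14.13


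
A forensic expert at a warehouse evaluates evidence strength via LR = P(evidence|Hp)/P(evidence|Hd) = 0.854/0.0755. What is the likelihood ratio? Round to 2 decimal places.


Likelihood ratio calculation:
LR = P(E|Hp) / P(E|Hd)
LR = 0.854 / 0.0755
LR = 11.31

11.31


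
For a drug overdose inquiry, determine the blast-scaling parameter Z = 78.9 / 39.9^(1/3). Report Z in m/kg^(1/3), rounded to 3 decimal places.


Scaled distance calculation:
W^(1/3) = 39.9^(1/3) = 3.4171
Z = R / W^(1/3) = 78.9 / 3.4171
Z = 23.090 m/kg^(1/3)

23.090


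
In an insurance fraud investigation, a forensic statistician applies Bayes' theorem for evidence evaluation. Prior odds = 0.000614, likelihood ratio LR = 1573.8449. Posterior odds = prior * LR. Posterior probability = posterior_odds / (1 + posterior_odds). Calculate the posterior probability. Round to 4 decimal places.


Bayesian evidence evaluation:
Posterior odds = prior_odds * LR = 0.000614 * 1573.8449 = 0.9663408
Posterior probability = posterior_odds / (1 + posterior_odds)
= 0.9663408 / (1 + 0.9663408)
= 0.9663408 / 1.9663408
= 0.4914

0.4914


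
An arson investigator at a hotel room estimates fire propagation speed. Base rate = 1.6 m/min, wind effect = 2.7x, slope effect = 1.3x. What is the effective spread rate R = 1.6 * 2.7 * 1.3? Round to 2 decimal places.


Fire spread rate calculation:
R = R0 * wind_factor * slope_factor
= 1.6 * 2.7 * 1.3
= 4.32 * 1.3
= 5.62 m/min

5.62


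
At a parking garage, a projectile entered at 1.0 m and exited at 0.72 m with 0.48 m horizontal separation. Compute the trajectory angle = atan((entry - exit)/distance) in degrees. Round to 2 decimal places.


Bullet trajectory angle:
Height difference = 1.0 - 0.72 = 0.28 m
angle = atan(0.28 / 0.48)
angle = atan(0.583333)
angle = 30.26 degrees

30.26


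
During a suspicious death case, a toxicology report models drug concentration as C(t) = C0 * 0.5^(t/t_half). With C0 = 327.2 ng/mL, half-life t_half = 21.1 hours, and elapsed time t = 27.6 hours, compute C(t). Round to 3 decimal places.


Drug concentration decay:
Number of half-lives = t / t_half = 27.6 / 21.1 = 1.308057
Decay factor = 0.5^1.308057 = 0.40386443
C(t) = 327.2 * 0.40386443 = 132.144 ng/mL

132.144


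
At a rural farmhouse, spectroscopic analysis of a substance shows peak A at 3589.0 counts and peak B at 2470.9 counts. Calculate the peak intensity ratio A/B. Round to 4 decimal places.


Spectral peak ratio:
Peak A = 3589.0 counts
Peak B = 2470.9 counts
Ratio = 3589.0 / 2470.9 = 1.4525

1.4525


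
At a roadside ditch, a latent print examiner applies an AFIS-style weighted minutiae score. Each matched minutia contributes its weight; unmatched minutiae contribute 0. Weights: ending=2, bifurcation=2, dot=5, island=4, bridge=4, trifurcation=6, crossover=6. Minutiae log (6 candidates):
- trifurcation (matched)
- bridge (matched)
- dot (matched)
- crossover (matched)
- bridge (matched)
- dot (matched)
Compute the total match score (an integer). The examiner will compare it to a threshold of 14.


Weighted minutiae match score:
  trifurcation: matched, +6 (running total 6)
  bridge: matched, +4 (running total 10)
  dot: matched, +5 (running total 15)
  crossover: matched, +6 (running total 21)
  bridge: matched, +4 (running total 25)
  dot: matched, +5 (running total 30)
Total score = 30
Threshold = 14; verdict = identification

30


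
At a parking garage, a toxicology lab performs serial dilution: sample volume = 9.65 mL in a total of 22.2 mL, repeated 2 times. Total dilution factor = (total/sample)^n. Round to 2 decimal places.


Dilution factor calculation:
Single dilution = V_total / V_sample = 22.2 / 9.65 ≈ 2.300518
Number of dilutions = 2
Total DF = (22.2 / 9.65)^2 (full precision, rounded at the end) = 5.29

5.29


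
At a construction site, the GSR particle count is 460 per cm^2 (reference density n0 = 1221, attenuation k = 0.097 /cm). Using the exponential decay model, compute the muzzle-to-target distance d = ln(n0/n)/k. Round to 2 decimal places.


GSR distance calculation:
n0/n = 1221 / 460 = 2.654348
ln(n0/n) = 0.976199
d = 0.976199 / 0.097 = 10.06 cm

10.06


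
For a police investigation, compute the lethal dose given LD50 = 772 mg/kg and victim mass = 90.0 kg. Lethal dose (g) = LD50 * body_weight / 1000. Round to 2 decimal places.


Lethal dose calculation:
Lethal dose = LD50 * body_weight / 1000
= 772 * 90.0 / 1000
= 69480 / 1000
= 69.48 g

69.48


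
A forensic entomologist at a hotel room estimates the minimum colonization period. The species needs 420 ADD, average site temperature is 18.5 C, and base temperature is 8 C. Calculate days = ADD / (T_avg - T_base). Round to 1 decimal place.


Insect development time:
Effective temperature = avg_temp - T_base = 18.5 - 8 = 10.5 C
Days = ADD / effective_temp = 420 / 10.5 = 40.0 days

40.0


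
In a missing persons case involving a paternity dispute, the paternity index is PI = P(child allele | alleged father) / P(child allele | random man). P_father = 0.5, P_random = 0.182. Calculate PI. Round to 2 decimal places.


Paternity Index calculation:
PI = P(allele|father) / P(allele|random)
PI = 0.5 / 0.182
PI = 2.75

2.75


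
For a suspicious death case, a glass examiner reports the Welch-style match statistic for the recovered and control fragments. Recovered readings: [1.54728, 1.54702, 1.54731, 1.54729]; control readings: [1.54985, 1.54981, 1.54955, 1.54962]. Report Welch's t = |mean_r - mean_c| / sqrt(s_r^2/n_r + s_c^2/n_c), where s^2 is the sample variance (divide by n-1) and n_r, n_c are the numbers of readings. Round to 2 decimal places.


Welch's t-criterion for glass RI comparison:
Recovered mean = sum / n_r = 6.1889 / 4 = 1.547225
Control mean = sum / n_c = 6.19883 / 4 = 1.5497075
Recovered sample variance s_r^2 = 1.88333e-08
Control sample variance s_c^2 = 2.10917e-08
Welch SE (unpooled) = sqrt(s_r^2/n_r + s_c^2/n_c) = sqrt(4.70833e-09 + 5.27292e-09) = sqrt(9.98125e-09) = 9.99062e-05
|mean_r - mean_c| = 0.0024825
t = 0.0024825 / 9.99062e-05 = 24.85

24.85


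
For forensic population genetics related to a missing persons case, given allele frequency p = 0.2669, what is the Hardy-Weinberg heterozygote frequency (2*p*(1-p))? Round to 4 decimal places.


Hardy-Weinberg heterozygote frequency:
q = 1 - p = 1 - 0.2669 = 0.7331
2pq = 2 * 0.2669 * 0.7331 = 0.3913

0.3913


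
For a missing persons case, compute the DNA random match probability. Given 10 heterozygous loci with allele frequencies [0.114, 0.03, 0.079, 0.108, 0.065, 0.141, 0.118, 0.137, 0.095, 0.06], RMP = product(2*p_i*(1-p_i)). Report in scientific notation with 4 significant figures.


Computing RMP for 10 loci:
Locus 1: 2 * 0.114 * 0.886 = 0.202008
Locus 2: 2 * 0.03 * 0.97 = 0.0582
Locus 3: 2 * 0.079 * 0.921 = 0.145518
Locus 4: 2 * 0.108 * 0.892 = 0.192672
Locus 5: 2 * 0.065 * 0.935 = 0.12155
Locus 6: 2 * 0.141 * 0.859 = 0.242238
Locus 7: 2 * 0.118 * 0.882 = 0.208152
Locus 8: 2 * 0.137 * 0.863 = 0.236462
Locus 9: 2 * 0.095 * 0.905 = 0.17195
Locus 10: 2 * 0.06 * 0.94 = 0.1128
RMP = 9.266e-09

9.266e-09


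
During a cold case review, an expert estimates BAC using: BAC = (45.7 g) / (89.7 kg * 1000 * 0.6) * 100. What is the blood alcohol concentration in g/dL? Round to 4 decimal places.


Applying the Widmark formula:
BAC = (dose_g / (body_wt * 1000 * r)) * 100
Denominator = 89.7 * 1000 * 0.6 = 53820
BAC = (45.7 / 53820) * 100
BAC = 0.0849 g/dL

0.0849


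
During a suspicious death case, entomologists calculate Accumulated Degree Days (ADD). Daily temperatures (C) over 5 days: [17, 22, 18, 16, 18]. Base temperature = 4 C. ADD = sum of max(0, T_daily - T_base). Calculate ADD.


Computing ADD day by day:
Day 1: max(0, 17 - 4) = 13
Day 2: max(0, 22 - 4) = 18
Day 3: max(0, 18 - 4) = 14
Day 4: max(0, 16 - 4) = 12
Day 5: max(0, 18 - 4) = 14
Total ADD = 71

71


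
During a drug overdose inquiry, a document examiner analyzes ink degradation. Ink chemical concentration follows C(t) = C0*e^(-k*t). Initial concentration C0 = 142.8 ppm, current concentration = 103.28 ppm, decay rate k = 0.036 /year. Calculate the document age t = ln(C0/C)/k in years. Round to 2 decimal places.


Document age estimation:
C0/C = 142.8 / 103.28 = 1.382649
ln(C0/C) = 0.324001
t = 0.324001 / 0.036 = 9.00 years

9.00


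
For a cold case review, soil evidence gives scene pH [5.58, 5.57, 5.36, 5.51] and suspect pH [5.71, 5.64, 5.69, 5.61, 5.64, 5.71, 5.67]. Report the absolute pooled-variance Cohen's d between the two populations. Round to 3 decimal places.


Pooled-variance Cohen's d for soil pH comparison:
Scene mean = 22.02 / 4 = 5.505
Suspect mean = 39.67 / 7 = 5.667143
Scene sample variance s_s^2 = 0.0103
Suspect sample variance s_c^2 = 0.00149
Pooled variance = ((n_s-1)*s_s^2 + (n_c-1)*s_c^2) / (n_s + n_c - 2) = 0.004427
Pooled SD = sqrt(0.004427) = 0.066536
Mean difference = -0.162143
|d| = |-0.162143| / 0.066536 = 2.437

2.437


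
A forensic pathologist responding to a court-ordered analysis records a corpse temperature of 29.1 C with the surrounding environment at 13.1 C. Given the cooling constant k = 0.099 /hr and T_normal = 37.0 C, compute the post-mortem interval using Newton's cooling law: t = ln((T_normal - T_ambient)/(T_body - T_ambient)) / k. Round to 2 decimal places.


Using Newton's law of cooling:
t = ln((T_normal - T_ambient) / (T_body - T_ambient)) / k
T_normal - T_ambient = 23.9
T_body - T_ambient = 16.0
Ratio = 1.49375
ln(ratio) = 0.40129
t = 0.40129 / 0.099 = 4.05 hours

4.05


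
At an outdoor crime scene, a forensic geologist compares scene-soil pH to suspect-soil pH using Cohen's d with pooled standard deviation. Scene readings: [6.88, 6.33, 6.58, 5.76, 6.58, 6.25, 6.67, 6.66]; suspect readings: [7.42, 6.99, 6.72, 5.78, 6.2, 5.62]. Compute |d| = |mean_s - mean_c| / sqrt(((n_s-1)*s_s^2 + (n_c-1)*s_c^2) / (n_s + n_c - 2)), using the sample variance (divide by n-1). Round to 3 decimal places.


Pooled-variance Cohen's d for soil pH comparison:
Scene mean = 51.71 / 8 = 6.46375
Suspect mean = 38.73 / 6 = 6.455
Scene sample variance s_s^2 = 0.120027
Suspect sample variance s_c^2 = 0.50111
Pooled variance = ((n_s-1)*s_s^2 + (n_c-1)*s_c^2) / (n_s + n_c - 2) = 0.278811
Pooled SD = sqrt(0.278811) = 0.528026
Mean difference = 0.00875
|d| = |0.00875| / 0.528026 = 0.017

0.017


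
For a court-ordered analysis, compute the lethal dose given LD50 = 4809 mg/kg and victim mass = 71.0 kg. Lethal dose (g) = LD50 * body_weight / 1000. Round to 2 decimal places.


Lethal dose calculation:
Lethal dose = LD50 * body_weight / 1000
= 4809 * 71.0 / 1000
= 341439 / 1000
= 341.44 g

341.44


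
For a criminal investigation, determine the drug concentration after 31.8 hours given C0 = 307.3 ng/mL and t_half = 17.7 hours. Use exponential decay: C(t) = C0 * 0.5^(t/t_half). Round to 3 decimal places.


Drug concentration decay:
Number of half-lives = t / t_half = 31.8 / 17.7 = 1.79661
Decay factor = 0.5^1.79661 = 0.28785018
C(t) = 307.3 * 0.28785018 = 88.456 ng/mL

88.456


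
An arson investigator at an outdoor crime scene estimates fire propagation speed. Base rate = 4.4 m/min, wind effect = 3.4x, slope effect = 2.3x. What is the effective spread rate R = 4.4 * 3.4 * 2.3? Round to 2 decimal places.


Fire spread rate calculation:
R = R0 * wind_factor * slope_factor
= 4.4 * 3.4 * 2.3
= 14.96 * 2.3
= 34.41 m/min

34.41


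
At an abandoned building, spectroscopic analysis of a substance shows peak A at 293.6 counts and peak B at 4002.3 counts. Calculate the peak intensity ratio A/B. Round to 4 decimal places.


Spectral peak ratio:
Peak A = 293.6 counts
Peak B = 4002.3 counts
Ratio = 293.6 / 4002.3 = 0.0734

0.0734


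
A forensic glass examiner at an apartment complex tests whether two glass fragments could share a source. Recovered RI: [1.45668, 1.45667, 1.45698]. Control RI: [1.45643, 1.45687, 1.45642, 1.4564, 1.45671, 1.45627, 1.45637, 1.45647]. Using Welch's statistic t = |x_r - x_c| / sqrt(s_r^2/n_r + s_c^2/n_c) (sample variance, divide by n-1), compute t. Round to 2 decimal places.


Welch's t-criterion for glass RI comparison:
Recovered mean = sum / n_r = 4.37033 / 3 = 1.4567767
Control mean = sum / n_c = 11.65194 / 8 = 1.4564925
Recovered sample variance s_r^2 = 3.10333e-08
Control sample variance s_c^2 = 3.89357e-08
Welch SE (unpooled) = sqrt(s_r^2/n_r + s_c^2/n_c) = sqrt(1.03444e-08 + 4.86696e-09) = sqrt(1.52114e-08) = 0.000123335
|mean_r - mean_c| = 0.000284167
t = 0.000284167 / 0.000123335 = 2.30

2.30


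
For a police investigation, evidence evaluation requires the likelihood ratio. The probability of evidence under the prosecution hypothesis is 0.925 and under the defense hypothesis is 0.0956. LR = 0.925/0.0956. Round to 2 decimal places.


Likelihood ratio calculation:
LR = P(E|Hp) / P(E|Hd)
LR = 0.925 / 0.0956
LR = 9.68

9.68


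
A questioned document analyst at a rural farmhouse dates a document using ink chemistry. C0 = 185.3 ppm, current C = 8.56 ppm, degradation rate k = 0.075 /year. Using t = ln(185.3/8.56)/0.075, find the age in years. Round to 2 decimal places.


Document age estimation:
C0/C = 185.3 / 8.56 = 21.647196
ln(C0/C) = 3.074876
t = 3.074876 / 0.075 = 41.00 years

41.00


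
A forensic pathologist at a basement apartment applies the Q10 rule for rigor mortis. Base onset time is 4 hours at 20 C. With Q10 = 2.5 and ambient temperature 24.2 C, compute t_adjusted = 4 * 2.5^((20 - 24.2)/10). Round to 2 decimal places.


Rigor mortis time adjustment:
Exponent = (T_ref - T_actual) / 10 = (20 - 24.2) / 10 = -0.42
Q10 factor = 2.5^-0.42 = 0.68056
t_adjusted = 4 * 0.68056 = 2.72 hours

2.72


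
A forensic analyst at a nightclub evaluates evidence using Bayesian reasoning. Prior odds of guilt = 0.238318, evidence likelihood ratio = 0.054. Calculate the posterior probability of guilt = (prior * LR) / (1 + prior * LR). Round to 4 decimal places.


Bayesian evidence evaluation:
Posterior odds = prior_odds * LR = 0.238318 * 0.054 = 0.01286917
Posterior probability = posterior_odds / (1 + posterior_odds)
= 0.01286917 / (1 + 0.01286917)
= 0.01286917 / 1.01286917
= 0.0127

0.0127


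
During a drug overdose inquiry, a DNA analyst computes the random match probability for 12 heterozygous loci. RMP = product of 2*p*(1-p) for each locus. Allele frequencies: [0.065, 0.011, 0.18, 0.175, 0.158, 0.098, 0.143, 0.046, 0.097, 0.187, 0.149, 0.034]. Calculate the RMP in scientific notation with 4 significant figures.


Computing RMP for 12 loci:
Locus 1: 2 * 0.065 * 0.935 = 0.12155
Locus 2: 2 * 0.011 * 0.989 = 0.021758
Locus 3: 2 * 0.18 * 0.82 = 0.2952
Locus 4: 2 * 0.175 * 0.825 = 0.28875
Locus 5: 2 * 0.158 * 0.842 = 0.266072
Locus 6: 2 * 0.098 * 0.902 = 0.176792
Locus 7: 2 * 0.143 * 0.857 = 0.245102
Locus 8: 2 * 0.046 * 0.954 = 0.087768
Locus 9: 2 * 0.097 * 0.903 = 0.175182
Locus 10: 2 * 0.187 * 0.813 = 0.304062
Locus 11: 2 * 0.149 * 0.851 = 0.253598
Locus 12: 2 * 0.034 * 0.966 = 0.065688
RMP = 2.024e-10

2.024e-10


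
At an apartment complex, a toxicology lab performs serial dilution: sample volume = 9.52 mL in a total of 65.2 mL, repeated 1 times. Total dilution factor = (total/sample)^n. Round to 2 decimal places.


Dilution factor calculation:
Single dilution = V_total / V_sample = 65.2 / 9.52 ≈ 6.848739
Number of dilutions = 1
Total DF = (65.2 / 9.52)^1 (full precision, rounded at the end) = 6.85

6.85


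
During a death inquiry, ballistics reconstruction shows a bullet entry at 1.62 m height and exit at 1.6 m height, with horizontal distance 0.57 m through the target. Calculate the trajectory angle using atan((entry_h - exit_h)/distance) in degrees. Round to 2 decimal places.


Bullet trajectory angle:
Height difference = 1.62 - 1.6 = 0.02 m
angle = atan(0.02 / 0.57)
angle = atan(0.035088)
angle = 2.01 degrees

2.01


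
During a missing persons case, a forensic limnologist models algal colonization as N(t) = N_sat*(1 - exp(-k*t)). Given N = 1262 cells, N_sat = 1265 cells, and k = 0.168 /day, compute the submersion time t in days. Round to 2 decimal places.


PMSI from diatom colonization curve:
N / N_sat = 1262 / 1265 = 0.997628
1 - N/N_sat = 0.002372
ln(1 - N/N_sat) = -6.044022
t = -ln(1 - N/N_sat) / k = -(-6.044022) / 0.168 = 35.98 days

35.98


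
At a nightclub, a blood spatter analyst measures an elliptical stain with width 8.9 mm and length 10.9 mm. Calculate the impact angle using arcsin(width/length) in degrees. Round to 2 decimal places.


Blood spatter impact angle calculation:
width / length = 8.9 / 10.9 = 0.816514
angle = arcsin(0.816514)
angle = 54.74 degrees

54.74


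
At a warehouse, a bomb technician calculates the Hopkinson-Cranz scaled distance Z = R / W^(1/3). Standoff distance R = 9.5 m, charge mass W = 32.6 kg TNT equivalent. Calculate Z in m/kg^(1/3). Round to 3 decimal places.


Scaled distance calculation:
W^(1/3) = 32.6^(1/3) = 3.194522
Z = R / W^(1/3) = 9.5 / 3.194522
Z = 2.974 m/kg^(1/3)

2.974


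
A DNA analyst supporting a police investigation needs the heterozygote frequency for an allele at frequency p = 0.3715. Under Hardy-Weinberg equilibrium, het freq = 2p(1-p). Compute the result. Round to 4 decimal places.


Hardy-Weinberg heterozygote frequency:
q = 1 - p = 1 - 0.3715 = 0.6285
2pq = 2 * 0.3715 * 0.6285 = 0.4670

0.4670


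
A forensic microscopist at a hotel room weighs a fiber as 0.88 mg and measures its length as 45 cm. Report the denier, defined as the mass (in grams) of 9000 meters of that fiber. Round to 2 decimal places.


Denier calculation:
Mass in grams = 0.88 mg / 1000 = 0.00088 g
Length in meters = 45 cm / 100 = 0.45 m
Linear density = mass / length = 0.00088 / 0.45 = 0.00195556 g/m
Denier = (g/m) * 9000 = 0.00195556 * 9000 = 17.60

17.60


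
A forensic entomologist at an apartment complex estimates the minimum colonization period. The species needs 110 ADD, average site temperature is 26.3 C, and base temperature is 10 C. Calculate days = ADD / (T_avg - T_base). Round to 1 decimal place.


Insect development time:
Effective temperature = avg_temp - T_base = 26.3 - 10 = 16.3 C
Days = ADD / effective_temp = 110 / 16.3 = 6.7 days

6.7


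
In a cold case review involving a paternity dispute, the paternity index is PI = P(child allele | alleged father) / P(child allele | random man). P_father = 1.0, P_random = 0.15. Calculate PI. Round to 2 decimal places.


Paternity Index calculation:
PI = P(allele|father) / P(allele|random)
PI = 1.0 / 0.15
PI = 6.67

6.67


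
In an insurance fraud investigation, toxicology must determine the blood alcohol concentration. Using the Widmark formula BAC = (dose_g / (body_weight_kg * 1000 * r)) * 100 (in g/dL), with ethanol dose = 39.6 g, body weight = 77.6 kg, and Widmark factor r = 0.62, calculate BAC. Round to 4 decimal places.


Applying the Widmark formula:
BAC = (dose_g / (body_wt * 1000 * r)) * 100
Denominator = 77.6 * 1000 * 0.62 = 48112
BAC = (39.6 / 48112) * 100
BAC = 0.0823 g/dL

0.0823


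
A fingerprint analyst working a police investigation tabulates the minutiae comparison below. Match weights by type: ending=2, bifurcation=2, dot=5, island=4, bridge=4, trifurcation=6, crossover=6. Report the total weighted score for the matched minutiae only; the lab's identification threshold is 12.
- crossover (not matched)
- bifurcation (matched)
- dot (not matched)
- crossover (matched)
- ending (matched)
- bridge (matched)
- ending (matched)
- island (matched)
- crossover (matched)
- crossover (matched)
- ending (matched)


Weighted minutiae match score:
  crossover: not matched, +0
  bifurcation: matched, +2 (running total 2)
  dot: not matched, +0
  crossover: matched, +6 (running total 8)
  ending: matched, +2 (running total 10)
  bridge: matched, +4 (running total 14)
  ending: matched, +2 (running total 16)
  island: matched, +4 (running total 20)
  crossover: matched, +6 (running total 26)
  crossover: matched, +6 (running total 32)
  ending: matched, +2 (running total 34)
Total score = 34
Threshold = 12; verdict = identification

34


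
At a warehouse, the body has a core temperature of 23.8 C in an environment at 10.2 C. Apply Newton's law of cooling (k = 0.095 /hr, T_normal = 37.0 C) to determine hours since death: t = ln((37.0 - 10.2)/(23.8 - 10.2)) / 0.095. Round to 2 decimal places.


Using Newton's law of cooling:
t = ln((T_normal - T_ambient) / (T_body - T_ambient)) / k
T_normal - T_ambient = 26.8
T_body - T_ambient = 13.6
Ratio = 1.970588
ln(ratio) = 0.678332
t = 0.678332 / 0.095 = 7.14 hours

7.14


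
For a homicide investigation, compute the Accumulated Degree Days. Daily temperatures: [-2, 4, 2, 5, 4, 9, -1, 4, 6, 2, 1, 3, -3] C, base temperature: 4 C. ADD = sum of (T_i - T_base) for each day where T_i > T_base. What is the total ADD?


Computing ADD day by day:
Day 1: max(0, -2 - 4) = 0
Day 2: max(0, 4 - 4) = 0
Day 3: max(0, 2 - 4) = 0
Day 4: max(0, 5 - 4) = 1
Day 5: max(0, 4 - 4) = 0
Day 6: max(0, 9 - 4) = 5
Day 7: max(0, -1 - 4) = 0
Day 8: max(0, 4 - 4) = 0
Day 9: max(0, 6 - 4) = 2
Day 10: max(0, 2 - 4) = 0
Day 11: max(0, 1 - 4) = 0
Day 12: max(0, 3 - 4) = 0
Day 13: max(0, -3 - 4) = 0
Total ADD = 8

8


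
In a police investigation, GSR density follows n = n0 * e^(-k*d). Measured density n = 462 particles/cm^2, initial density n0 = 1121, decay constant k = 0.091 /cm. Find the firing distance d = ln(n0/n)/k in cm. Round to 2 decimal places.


GSR distance calculation:
n0/n = 1121 / 462 = 2.426407
ln(n0/n) = 0.886412
d = 0.886412 / 0.091 = 9.74 cm

9.74


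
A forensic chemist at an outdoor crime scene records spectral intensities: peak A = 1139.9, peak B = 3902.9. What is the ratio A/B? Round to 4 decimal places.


Spectral peak ratio:
Peak A = 1139.9 counts
Peak B = 3902.9 counts
Ratio = 1139.9 / 3902.9 = 0.2921

0.2921


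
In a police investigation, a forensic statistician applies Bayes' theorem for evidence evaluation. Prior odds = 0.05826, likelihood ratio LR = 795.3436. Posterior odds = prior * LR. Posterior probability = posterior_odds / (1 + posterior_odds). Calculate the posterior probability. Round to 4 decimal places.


Bayesian evidence evaluation:
Posterior odds = prior_odds * LR = 0.05826 * 795.3436 = 46.33672
Posterior probability = posterior_odds / (1 + posterior_odds)
= 46.33672 / (1 + 46.33672)
= 46.33672 / 47.33672
= 0.9789

0.9789


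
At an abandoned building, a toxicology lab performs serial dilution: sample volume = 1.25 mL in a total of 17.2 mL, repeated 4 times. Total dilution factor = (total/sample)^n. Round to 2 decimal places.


Dilution factor calculation:
Single dilution = V_total / V_sample = 17.2 / 1.25 ≈ 13.76
Number of dilutions = 4
Total DF = (17.2 / 1.25)^4 (full precision, rounded at the end) = 35848.73

35848.73


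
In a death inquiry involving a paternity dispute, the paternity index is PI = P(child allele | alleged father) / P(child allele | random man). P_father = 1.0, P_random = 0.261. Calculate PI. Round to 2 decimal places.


Paternity Index calculation:
PI = P(allele|father) / P(allele|random)
PI = 1.0 / 0.261
PI = 3.83

3.83


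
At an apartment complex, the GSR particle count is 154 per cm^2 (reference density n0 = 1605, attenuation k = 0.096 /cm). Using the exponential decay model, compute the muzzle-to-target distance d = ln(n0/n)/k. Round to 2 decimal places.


GSR distance calculation:
n0/n = 1605 / 154 = 10.422078
ln(n0/n) = 2.343926
d = 2.343926 / 0.096 = 24.42 cm

24.42


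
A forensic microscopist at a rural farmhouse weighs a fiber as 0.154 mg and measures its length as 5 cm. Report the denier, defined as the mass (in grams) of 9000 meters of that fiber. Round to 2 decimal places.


Denier calculation:
Mass in grams = 0.154 mg / 1000 = 0.000154 g
Length in meters = 5 cm / 100 = 0.05 m
Linear density = mass / length = 0.000154 / 0.05 = 0.00308 g/m
Denier = (g/m) * 9000 = 0.00308 * 9000 = 27.72

27.72


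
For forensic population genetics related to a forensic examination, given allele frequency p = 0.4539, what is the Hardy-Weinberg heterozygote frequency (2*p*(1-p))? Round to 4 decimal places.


Hardy-Weinberg heterozygote frequency:
q = 1 - p = 1 - 0.4539 = 0.5461
2pq = 2 * 0.4539 * 0.5461 = 0.4957

0.4957


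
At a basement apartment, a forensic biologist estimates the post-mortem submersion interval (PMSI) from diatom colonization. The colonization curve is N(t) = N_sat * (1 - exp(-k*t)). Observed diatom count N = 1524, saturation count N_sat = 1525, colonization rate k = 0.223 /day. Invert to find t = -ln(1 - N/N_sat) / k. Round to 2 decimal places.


PMSI from diatom colonization curve:
N / N_sat = 1524 / 1525 = 0.999344
1 - N/N_sat = 0.000656
ln(1 - N/N_sat) = -7.32935
t = -ln(1 - N/N_sat) / k = -(-7.32935) / 0.223 = 32.87 days

32.87


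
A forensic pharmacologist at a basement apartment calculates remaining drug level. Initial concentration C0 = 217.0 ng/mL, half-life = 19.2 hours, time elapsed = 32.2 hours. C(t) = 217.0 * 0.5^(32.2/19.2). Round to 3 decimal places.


Drug concentration decay:
Number of half-lives = t / t_half = 32.2 / 19.2 = 1.677083
Decay factor = 0.5^1.677083 = 0.31271428
C(t) = 217.0 * 0.31271428 = 67.859 ng/mL

67.859


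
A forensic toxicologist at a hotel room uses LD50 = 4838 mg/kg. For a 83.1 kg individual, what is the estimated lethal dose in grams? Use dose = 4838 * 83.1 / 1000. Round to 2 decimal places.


Lethal dose calculation:
Lethal dose = LD50 * body_weight / 1000
= 4838 * 83.1 / 1000
= 402037.8 / 1000
= 402.04 g

402.04


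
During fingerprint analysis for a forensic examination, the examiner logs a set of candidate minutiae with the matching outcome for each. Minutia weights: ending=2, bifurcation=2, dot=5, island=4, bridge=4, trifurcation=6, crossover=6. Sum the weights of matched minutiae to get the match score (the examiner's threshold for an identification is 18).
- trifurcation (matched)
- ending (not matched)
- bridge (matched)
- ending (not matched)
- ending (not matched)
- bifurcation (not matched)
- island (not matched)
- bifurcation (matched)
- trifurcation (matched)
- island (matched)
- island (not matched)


Weighted minutiae match score:
  trifurcation: matched, +6 (running total 6)
  ending: not matched, +0
  bridge: matched, +4 (running total 10)
  ending: not matched, +0
  ending: not matched, +0
  bifurcation: not matched, +0
  island: not matched, +0
  bifurcation: matched, +2 (running total 12)
  trifurcation: matched, +6 (running total 18)
  island: matched, +4 (running total 22)
  island: not matched, +0
Total score = 22
Threshold = 18; verdict = identification

22
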